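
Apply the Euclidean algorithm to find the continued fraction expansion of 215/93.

Run the Euclidean algorithm on 215 and 93; the successive quotients are the partial quotients a_0, a_1, ... (each step inverts the fractional part left over by the previous one):
  215 = 2*93 + 29, so a_0 = 2.
  93 = 3*29 + 6, so a_1 = 3.
  29 = 4*6 + 5, so a_2 = 4.
  6 = 1*5 + 1, so a_3 = 1.
  5 = 5*1 + 0, so a_4 = 5.
The remainder reaches 0 after 5 divisions, so the expansion has 5 partial quotients, read off in order.

[2; 3, 4, 1, 5]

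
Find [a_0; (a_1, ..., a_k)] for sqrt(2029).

Write x_i = (sqrt(2029) + m_i)/d_i with (m_0, d_0) = (0, 1). a_0 = floor(sqrt(2029)) = 45, since 45^2 = 2025 <= 2029 < 2116 = 46^2.
Iterate m_{i+1} = d_i*a_i - m_i, d_{i+1} = (2029 - m_{i+1}^2)/d_i, a_{i+1} = floor((a_0 + m_{i+1})/d_{i+1}):
  m_1 = 1*45 - 0 = 45, d_1 = (2029 - 45^2)/1 = 4/1 = 4, a_1 = floor((45 + 45)/4) = 22.
  m_2 = 4*22 - 45 = 43, d_2 = (2029 - 43^2)/4 = 180/4 = 45, a_2 = floor((45 + 43)/45) = 1.
  m_3 = 45*1 - 43 = 2, d_3 = (2029 - 2^2)/45 = 2025/45 = 45, a_3 = floor((45 + 2)/45) = 1.
  m_4 = 45*1 - 2 = 43, d_4 = (2029 - 43^2)/45 = 180/45 = 4, a_4 = floor((45 + 43)/4) = 22.
  m_5 = 4*22 - 43 = 45, d_5 = (2029 - 45^2)/4 = 4/4 = 1, a_5 = floor((45 + 45)/1) = 90.
  m_6 = 1*90 - 45 = 45, d_6 = (2029 - 45^2)/1 = 4/1 = 4: (m_6, d_6) = (m_1, d_1) = (45, 4), so from here the quotients repeat a_1, ..., a_5; the period length is 5.
Hence the expansion of sqrt(2029) is a_0 = 45 followed by the repeating block 22, 1, 1, 22, 90 (period 5).

[45; (22, 1, 1, 22, 90)]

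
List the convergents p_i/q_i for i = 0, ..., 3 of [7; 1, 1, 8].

Using the convergent recurrence p_i = a_i*p_{i-1} + p_{i-2}, q_i = a_i*q_{i-1} + q_{i-2} with p_{-2}=0, p_{-1}=1, q_{-2}=1, q_{-1}=0:
  i=0: a_0=7, p_0 = 7*1 + 0 = 7, q_0 = 7*0 + 1 = 1.
  i=1: a_1=1, p_1 = 1*7 + 1 = 8, q_1 = 1*1 + 0 = 1.
  i=2: a_2=1, p_2 = 1*8 + 7 = 15, q_2 = 1*1 + 1 = 2.
  i=3: a_3=8, p_3 = 8*15 + 8 = 128, q_3 = 8*2 + 1 = 17.

7/1, 8/1, 15/2, 128/17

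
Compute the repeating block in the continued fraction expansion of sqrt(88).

Write x_i = (sqrt(88) + m_i)/d_i with (m_0, d_0) = (0, 1). a_0 = floor(sqrt(88)) = 9, since 9^2 = 81 <= 88 < 100 = 10^2.
Iterate m_{i+1} = d_i*a_i - m_i, d_{i+1} = (88 - m_{i+1}^2)/d_i, a_{i+1} = floor((a_0 + m_{i+1})/d_{i+1}):
  m_1 = 1*9 - 0 = 9, d_1 = (88 - 9^2)/1 = 7/1 = 7, a_1 = floor((9 + 9)/7) = 2.
  m_2 = 7*2 - 9 = 5, d_2 = (88 - 5^2)/7 = 63/7 = 9, a_2 = floor((9 + 5)/9) = 1.
  m_3 = 9*1 - 5 = 4, d_3 = (88 - 4^2)/9 = 72/9 = 8, a_3 = floor((9 + 4)/8) = 1.
  m_4 = 8*1 - 4 = 4, d_4 = (88 - 4^2)/8 = 72/8 = 9, a_4 = floor((9 + 4)/9) = 1.
  m_5 = 9*1 - 4 = 5, d_5 = (88 - 5^2)/9 = 63/9 = 7, a_5 = floor((9 + 5)/7) = 2.
  m_6 = 7*2 - 5 = 9, d_6 = (88 - 9^2)/7 = 7/7 = 1, a_6 = floor((9 + 9)/1) = 18.
  m_7 = 1*18 - 9 = 9, d_7 = (88 - 9^2)/1 = 7/1 = 7: (m_7, d_7) = (m_1, d_1) = (9, 7), so from here the quotients repeat a_1, ..., a_6; the period length is 6.
Hence the expansion of sqrt(88) is a_0 = 9 followed by the repeating block 2, 1, 1, 1, 2, 18 (period 6).

[9; (2, 1, 1, 1, 2, 18)]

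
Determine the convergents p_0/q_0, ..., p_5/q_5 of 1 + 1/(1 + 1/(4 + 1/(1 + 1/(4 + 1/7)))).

1/1, 2/1, 9/5, 11/6, 53/29, 382/209

Using the convergent recurrence p_i = a_i*p_{i-1} + p_{i-2}, q_i = a_i*q_{i-1} + q_{i-2} with p_{-2}=0, p_{-1}=1, q_{-2}=1, q_{-1}=0:
  i=0: a_0=1, p_0 = 1*1 + 0 = 1, q_0 = 1*0 + 1 = 1.
  i=1: a_1=1, p_1 = 1*1 + 1 = 2, q_1 = 1*1 + 0 = 1.
  i=2: a_2=4, p_2 = 4*2 + 1 = 9, q_2 = 4*1 + 1 = 5.
  i=3: a_3=1, p_3 = 1*9 + 2 = 11, q_3 = 1*5 + 1 = 6.
  i=4: a_4=4, p_4 = 4*11 + 9 = 53, q_4 = 4*6 + 5 = 29.
  i=5: a_5=7, p_5 = 7*53 + 11 = 382, q_5 = 7*29 + 6 = 209.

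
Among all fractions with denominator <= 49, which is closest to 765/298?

77/30

Expand x = 765/298 as a continued fraction with the Euclidean algorithm:
  765 = 2*298 + 169, so a_0 = 2.
  298 = 1*169 + 129, so a_1 = 1.
  169 = 1*129 + 40, so a_2 = 1.
  129 = 3*40 + 9, so a_3 = 3.
  40 = 4*9 + 4, so a_4 = 4.
  9 = 2*4 + 1, so a_5 = 2.
  4 = 4*1 + 0, so a_6 = 4.
so x = [2; 1, 1, 3, 4, 2, 4].
Convergents (p_i = a_i*p_{i-1} + p_{i-2}, q_i = a_i*q_{i-1} + q_{i-2} with p_{-2}=0, p_{-1}=1, q_{-2}=1, q_{-1}=0), until the denominator exceeds 49:
  i=0: a_0=2, p_0 = 2*1 + 0 = 2, q_0 = 2*0 + 1 = 1.
  i=1: a_1=1, p_1 = 1*2 + 1 = 3, q_1 = 1*1 + 0 = 1.
  i=2: a_2=1, p_2 = 1*3 + 2 = 5, q_2 = 1*1 + 1 = 2.
  i=3: a_3=3, p_3 = 3*5 + 3 = 18, q_3 = 3*2 + 1 = 7.
  i=4: a_4=4, p_4 = 4*18 + 5 = 77, q_4 = 4*7 + 2 = 30.
  i=5: a_5=2, p_5 = 2*77 + 18 = 172, q_5 = 2*30 + 7 = 67.
q_5 = 67 > 49, so the last convergent with denominator <= 49 is p_4/q_4 = 77/30.
The closest fraction with denominator <= 49 is either p_4/q_4 or the intermediate fraction (k*p_4 + p_3)/(k*q_4 + q_3) with the largest k >= 1 whose denominator stays <= 49; these approach x as k grows, and every other convergent or intermediate fraction in range is farther away.
Largest k: floor((49 - q_3)/q_4) = floor((49 - 7)/30) = 1.
That gives (1*77 + 18)/(1*30 + 7) = 95/37.
Compare the errors: |x - 77/30| = |765*30 - 77*298|/(298*30) = 4/8940, and |x - 95/37| = |765*37 - 95*298|/(298*37) = 5/11026.
Cross-multiplying, 4*11026 = 44104 < 44700 = 5*8940, so 4/8940 is smaller: the convergent 77/30 is closer to x than 95/37.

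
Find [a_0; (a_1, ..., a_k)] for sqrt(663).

Write x_i = (sqrt(663) + m_i)/d_i with (m_0, d_0) = (0, 1). a_0 = floor(sqrt(663)) = 25, since 25^2 = 625 <= 663 < 676 = 26^2.
Iterate m_{i+1} = d_i*a_i - m_i, d_{i+1} = (663 - m_{i+1}^2)/d_i, a_{i+1} = floor((a_0 + m_{i+1})/d_{i+1}):
  m_1 = 1*25 - 0 = 25, d_1 = (663 - 25^2)/1 = 38/1 = 38, a_1 = floor((25 + 25)/38) = 1.
  m_2 = 38*1 - 25 = 13, d_2 = (663 - 13^2)/38 = 494/38 = 13, a_2 = floor((25 + 13)/13) = 2.
  m_3 = 13*2 - 13 = 13, d_3 = (663 - 13^2)/13 = 494/13 = 38, a_3 = floor((25 + 13)/38) = 1.
  m_4 = 38*1 - 13 = 25, d_4 = (663 - 25^2)/38 = 38/38 = 1, a_4 = floor((25 + 25)/1) = 50.
  m_5 = 1*50 - 25 = 25, d_5 = (663 - 25^2)/1 = 38/1 = 38: (m_5, d_5) = (m_1, d_1) = (25, 38), so from here the quotients repeat a_1, ..., a_4; the period length is 4.
Hence the expansion of sqrt(663) is a_0 = 25 followed by the repeating block 1, 2, 1, 50 (period 4).

[25; (1, 2, 1, 50)]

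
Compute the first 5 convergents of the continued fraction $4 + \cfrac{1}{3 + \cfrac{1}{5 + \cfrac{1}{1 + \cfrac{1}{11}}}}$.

4/1, 13/3, 69/16, 82/19, 971/225

Using the convergent recurrence p_i = a_i*p_{i-1} + p_{i-2}, q_i = a_i*q_{i-1} + q_{i-2} with p_{-2}=0, p_{-1}=1, q_{-2}=1, q_{-1}=0:
  i=0: a_0=4, p_0 = 4*1 + 0 = 4, q_0 = 4*0 + 1 = 1.
  i=1: a_1=3, p_1 = 3*4 + 1 = 13, q_1 = 3*1 + 0 = 3.
  i=2: a_2=5, p_2 = 5*13 + 4 = 69, q_2 = 5*3 + 1 = 16.
  i=3: a_3=1, p_3 = 1*69 + 13 = 82, q_3 = 1*16 + 3 = 19.
  i=4: a_4=11, p_4 = 11*82 + 69 = 971, q_4 = 11*19 + 16 = 225.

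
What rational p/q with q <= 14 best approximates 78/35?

Expand x = 78/35 as a continued fraction with the Euclidean algorithm:
  78 = 2*35 + 8, so a_0 = 2.
  35 = 4*8 + 3, so a_1 = 4.
  8 = 2*3 + 2, so a_2 = 2.
  3 = 1*2 + 1, so a_3 = 1.
  2 = 2*1 + 0, so a_4 = 2.
so x = [2; 4, 2, 1, 2].
Convergents (p_i = a_i*p_{i-1} + p_{i-2}, q_i = a_i*q_{i-1} + q_{i-2} with p_{-2}=0, p_{-1}=1, q_{-2}=1, q_{-1}=0), until the denominator exceeds 14:
  i=0: a_0=2, p_0 = 2*1 + 0 = 2, q_0 = 2*0 + 1 = 1.
  i=1: a_1=4, p_1 = 4*2 + 1 = 9, q_1 = 4*1 + 0 = 4.
  i=2: a_2=2, p_2 = 2*9 + 2 = 20, q_2 = 2*4 + 1 = 9.
  i=3: a_3=1, p_3 = 1*20 + 9 = 29, q_3 = 1*9 + 4 = 13.
  i=4: a_4=2, p_4 = 2*29 + 20 = 78, q_4 = 2*13 + 9 = 35.
q_4 = 35 > 14, so the last convergent with denominator <= 14 is p_3/q_3 = 29/13.
The closest fraction with denominator <= 14 is either p_3/q_3 or the intermediate fraction (k*p_3 + p_2)/(k*q_3 + q_2) with the largest k >= 1 whose denominator stays <= 14; these approach x as k grows, and every other convergent or intermediate fraction in range is farther away.
Largest k: floor((14 - q_2)/q_3) = floor((14 - 9)/13) = 0.
Since k = 0, no intermediate fraction beyond p_3/q_3 has denominator <= 14, so the convergent 29/13 is the closest (its error is |78*13 - 29*35|/(35*13) = 1/455).

29/13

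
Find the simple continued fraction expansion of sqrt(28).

Write x_i = (sqrt(28) + m_i)/d_i with (m_0, d_0) = (0, 1). a_0 = floor(sqrt(28)) = 5, since 5^2 = 25 <= 28 < 36 = 6^2.
Iterate m_{i+1} = d_i*a_i - m_i, d_{i+1} = (28 - m_{i+1}^2)/d_i, a_{i+1} = floor((a_0 + m_{i+1})/d_{i+1}):
  m_1 = 1*5 - 0 = 5, d_1 = (28 - 5^2)/1 = 3/1 = 3, a_1 = floor((5 + 5)/3) = 3.
  m_2 = 3*3 - 5 = 4, d_2 = (28 - 4^2)/3 = 12/3 = 4, a_2 = floor((5 + 4)/4) = 2.
  m_3 = 4*2 - 4 = 4, d_3 = (28 - 4^2)/4 = 12/4 = 3, a_3 = floor((5 + 4)/3) = 3.
  m_4 = 3*3 - 4 = 5, d_4 = (28 - 5^2)/3 = 3/3 = 1, a_4 = floor((5 + 5)/1) = 10.
  m_5 = 1*10 - 5 = 5, d_5 = (28 - 5^2)/1 = 3/1 = 3: (m_5, d_5) = (m_1, d_1) = (5, 3), so from here the quotients repeat a_1, ..., a_4; the period length is 4.
Hence the expansion of sqrt(28) is a_0 = 5 followed by the repeating block 3, 2, 3, 10 (period 4).

[5; (3, 2, 3, 10)]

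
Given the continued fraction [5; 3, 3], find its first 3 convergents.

Using the convergent recurrence p_i = a_i*p_{i-1} + p_{i-2}, q_i = a_i*q_{i-1} + q_{i-2} with p_{-2}=0, p_{-1}=1, q_{-2}=1, q_{-1}=0:
  i=0: a_0=5, p_0 = 5*1 + 0 = 5, q_0 = 5*0 + 1 = 1.
  i=1: a_1=3, p_1 = 3*5 + 1 = 16, q_1 = 3*1 + 0 = 3.
  i=2: a_2=3, p_2 = 3*16 + 5 = 53, q_2 = 3*3 + 1 = 10.

5/1, 16/3, 53/10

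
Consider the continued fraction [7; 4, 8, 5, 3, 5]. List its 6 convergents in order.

7/1, 29/4, 239/33, 1224/169, 3911/540, 20779/2869

Using the convergent recurrence p_i = a_i*p_{i-1} + p_{i-2}, q_i = a_i*q_{i-1} + q_{i-2} with p_{-2}=0, p_{-1}=1, q_{-2}=1, q_{-1}=0:
  i=0: a_0=7, p_0 = 7*1 + 0 = 7, q_0 = 7*0 + 1 = 1.
  i=1: a_1=4, p_1 = 4*7 + 1 = 29, q_1 = 4*1 + 0 = 4.
  i=2: a_2=8, p_2 = 8*29 + 7 = 239, q_2 = 8*4 + 1 = 33.
  i=3: a_3=5, p_3 = 5*239 + 29 = 1224, q_3 = 5*33 + 4 = 169.
  i=4: a_4=3, p_4 = 3*1224 + 239 = 3911, q_4 = 3*169 + 33 = 540.
  i=5: a_5=5, p_5 = 5*3911 + 1224 = 20779, q_5 = 5*540 + 169 = 2869.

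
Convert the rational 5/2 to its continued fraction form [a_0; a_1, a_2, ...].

[2; 2]

Run the Euclidean algorithm on 5 and 2; the successive quotients are the partial quotients a_0, a_1, ... (each step inverts the fractional part left over by the previous one):
  5 = 2*2 + 1, so a_0 = 2.
  2 = 2*1 + 0, so a_1 = 2.
The remainder reaches 0 after 2 divisions, so the expansion has 2 partial quotients, read off in order.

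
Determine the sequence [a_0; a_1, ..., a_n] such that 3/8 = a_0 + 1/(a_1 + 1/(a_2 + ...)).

[0; 2, 1, 2]

Run the Euclidean algorithm on 3 and 8; the successive quotients are the partial quotients a_0, a_1, ... (each step inverts the fractional part left over by the previous one):
  3 = 0*8 + 3, so a_0 = 0.
  8 = 2*3 + 2, so a_1 = 2.
  3 = 1*2 + 1, so a_2 = 1.
  2 = 2*1 + 0, so a_3 = 2.
The remainder reaches 0 after 4 divisions, so the expansion has 4 partial quotients, read off in order.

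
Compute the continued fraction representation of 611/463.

Run the Euclidean algorithm on 611 and 463; the successive quotients are the partial quotients a_0, a_1, ... (each step inverts the fractional part left over by the previous one):
  611 = 1*463 + 148, so a_0 = 1.
  463 = 3*148 + 19, so a_1 = 3.
  148 = 7*19 + 15, so a_2 = 7.
  19 = 1*15 + 4, so a_3 = 1.
  15 = 3*4 + 3, so a_4 = 3.
  4 = 1*3 + 1, so a_5 = 1.
  3 = 3*1 + 0, so a_6 = 3.
The remainder reaches 0 after 7 divisions, so the expansion has 7 partial quotients, read off in order.

[1; 3, 7, 1, 3, 1, 3]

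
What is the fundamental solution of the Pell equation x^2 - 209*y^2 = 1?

(x, y) = (46551, 3220)

First expand sqrt(209) as a continued fraction. With x_i = (sqrt(209) + m_i)/d_i and (m_0, d_0) = (0, 1): a_0 = floor(sqrt(209)) = 14, since 14^2 = 196 <= 209 < 225 = 15^2.
Iterate m_{i+1} = d_i*a_i - m_i, d_{i+1} = (209 - m_{i+1}^2)/d_i, a_{i+1} = floor((a_0 + m_{i+1})/d_{i+1}):
  m_1 = 1*14 - 0 = 14, d_1 = (209 - 14^2)/1 = 13/1 = 13, a_1 = floor((14 + 14)/13) = 2.
  m_2 = 13*2 - 14 = 12, d_2 = (209 - 12^2)/13 = 65/13 = 5, a_2 = floor((14 + 12)/5) = 5.
  m_3 = 5*5 - 12 = 13, d_3 = (209 - 13^2)/5 = 40/5 = 8, a_3 = floor((14 + 13)/8) = 3.
  m_4 = 8*3 - 13 = 11, d_4 = (209 - 11^2)/8 = 88/8 = 11, a_4 = floor((14 + 11)/11) = 2.
  m_5 = 11*2 - 11 = 11, d_5 = (209 - 11^2)/11 = 88/11 = 8, a_5 = floor((14 + 11)/8) = 3.
  m_6 = 8*3 - 11 = 13, d_6 = (209 - 13^2)/8 = 40/8 = 5, a_6 = floor((14 + 13)/5) = 5.
  m_7 = 5*5 - 13 = 12, d_7 = (209 - 12^2)/5 = 65/5 = 13, a_7 = floor((14 + 12)/13) = 2.
  m_8 = 13*2 - 12 = 14, d_8 = (209 - 14^2)/13 = 13/13 = 1, a_8 = floor((14 + 14)/1) = 28.
  m_9 = 1*28 - 14 = 14, d_9 = (209 - 14^2)/1 = 13/1 = 13: (m_9, d_9) = (m_1, d_1) = (14, 13), so from here the quotients repeat a_1, ..., a_8; the period length is 8.
So sqrt(209) = [14; (2, 5, 3, 2, 3, 5, 2, 28)] with period length k = 8.
k is even, so the fundamental solution of x^2 - 209y^2 = 1 is (p_{k-1}, q_{k-1}) = (p_7, q_7); compute convergents through index 7.
Convergents (p_i = a_i*p_{i-1} + p_{i-2}, q_i = a_i*q_{i-1} + q_{i-2} with p_{-2}=0, p_{-1}=1, q_{-2}=1, q_{-1}=0):
  i=0: a_0=14, p_0 = 14*1 + 0 = 14, q_0 = 14*0 + 1 = 1.
  i=1: a_1=2, p_1 = 2*14 + 1 = 29, q_1 = 2*1 + 0 = 2.
  i=2: a_2=5, p_2 = 5*29 + 14 = 159, q_2 = 5*2 + 1 = 11.
  i=3: a_3=3, p_3 = 3*159 + 29 = 506, q_3 = 3*11 + 2 = 35.
  i=4: a_4=2, p_4 = 2*506 + 159 = 1171, q_4 = 2*35 + 11 = 81.
  i=5: a_5=3, p_5 = 3*1171 + 506 = 4019, q_5 = 3*81 + 35 = 278.
  i=6: a_6=5, p_6 = 5*4019 + 1171 = 21266, q_6 = 5*278 + 81 = 1471.
  i=7: a_7=2, p_7 = 2*21266 + 4019 = 46551, q_7 = 2*1471 + 278 = 3220.
Check: 46551^2 - 209*3220^2 = 2166995601 - 2166995600 = 1, so (x, y) = (46551, 3220) solves the equation, and by the theorem it is the least positive solution.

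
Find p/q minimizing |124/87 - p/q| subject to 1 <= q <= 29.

37/26

Expand x = 124/87 as a continued fraction with the Euclidean algorithm:
  124 = 1*87 + 37, so a_0 = 1.
  87 = 2*37 + 13, so a_1 = 2.
  37 = 2*13 + 11, so a_2 = 2.
  13 = 1*11 + 2, so a_3 = 1.
  11 = 5*2 + 1, so a_4 = 5.
  2 = 2*1 + 0, so a_5 = 2.
so x = [1; 2, 2, 1, 5, 2].
Convergents (p_i = a_i*p_{i-1} + p_{i-2}, q_i = a_i*q_{i-1} + q_{i-2} with p_{-2}=0, p_{-1}=1, q_{-2}=1, q_{-1}=0), until the denominator exceeds 29:
  i=0: a_0=1, p_0 = 1*1 + 0 = 1, q_0 = 1*0 + 1 = 1.
  i=1: a_1=2, p_1 = 2*1 + 1 = 3, q_1 = 2*1 + 0 = 2.
  i=2: a_2=2, p_2 = 2*3 + 1 = 7, q_2 = 2*2 + 1 = 5.
  i=3: a_3=1, p_3 = 1*7 + 3 = 10, q_3 = 1*5 + 2 = 7.
  i=4: a_4=5, p_4 = 5*10 + 7 = 57, q_4 = 5*7 + 5 = 40.
q_4 = 40 > 29, so the last convergent with denominator <= 29 is p_3/q_3 = 10/7.
The closest fraction with denominator <= 29 is either p_3/q_3 or the intermediate fraction (k*p_3 + p_2)/(k*q_3 + q_2) with the largest k >= 1 whose denominator stays <= 29; these approach x as k grows, and every other convergent or intermediate fraction in range is farther away.
Largest k: floor((29 - q_2)/q_3) = floor((29 - 5)/7) = 3.
That gives (3*10 + 7)/(3*7 + 5) = 37/26.
Compare the errors: |x - 10/7| = |124*7 - 10*87|/(87*7) = 2/609, and |x - 37/26| = |124*26 - 37*87|/(87*26) = 5/2262.
Cross-multiplying, 5*609 = 3045 < 4524 = 2*2262, so 5/2262 is smaller: the intermediate fraction 37/26 is closer to x than 10/7.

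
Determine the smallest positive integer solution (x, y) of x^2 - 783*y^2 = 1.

(x, y) = (28, 1)

First expand sqrt(783) as a continued fraction. With x_i = (sqrt(783) + m_i)/d_i and (m_0, d_0) = (0, 1): a_0 = floor(sqrt(783)) = 27, since 27^2 = 729 <= 783 < 784 = 28^2.
Iterate m_{i+1} = d_i*a_i - m_i, d_{i+1} = (783 - m_{i+1}^2)/d_i, a_{i+1} = floor((a_0 + m_{i+1})/d_{i+1}):
  m_1 = 1*27 - 0 = 27, d_1 = (783 - 27^2)/1 = 54/1 = 54, a_1 = floor((27 + 27)/54) = 1.
  m_2 = 54*1 - 27 = 27, d_2 = (783 - 27^2)/54 = 54/54 = 1, a_2 = floor((27 + 27)/1) = 54.
  m_3 = 1*54 - 27 = 27, d_3 = (783 - 27^2)/1 = 54/1 = 54: (m_3, d_3) = (m_1, d_1) = (27, 54), so from here the quotients repeat a_1, a_2; the period length is 2.
So sqrt(783) = [27; (1, 54)] with period length k = 2.
k is even, so the fundamental solution of x^2 - 783y^2 = 1 is (p_{k-1}, q_{k-1}) = (p_1, q_1); compute convergents through index 1.
Convergents (p_i = a_i*p_{i-1} + p_{i-2}, q_i = a_i*q_{i-1} + q_{i-2} with p_{-2}=0, p_{-1}=1, q_{-2}=1, q_{-1}=0):
  i=0: a_0=27, p_0 = 27*1 + 0 = 27, q_0 = 27*0 + 1 = 1.
  i=1: a_1=1, p_1 = 1*27 + 1 = 28, q_1 = 1*1 + 0 = 1.
Check: 28^2 - 783*1^2 = 784 - 783 = 1, so (x, y) = (28, 1) solves the equation, and by the theorem it is the least positive solution.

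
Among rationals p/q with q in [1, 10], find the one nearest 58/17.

17/5

Expand x = 58/17 as a continued fraction with the Euclidean algorithm:
  58 = 3*17 + 7, so a_0 = 3.
  17 = 2*7 + 3, so a_1 = 2.
  7 = 2*3 + 1, so a_2 = 2.
  3 = 3*1 + 0, so a_3 = 3.
so x = [3; 2, 2, 3].
Convergents (p_i = a_i*p_{i-1} + p_{i-2}, q_i = a_i*q_{i-1} + q_{i-2} with p_{-2}=0, p_{-1}=1, q_{-2}=1, q_{-1}=0), until the denominator exceeds 10:
  i=0: a_0=3, p_0 = 3*1 + 0 = 3, q_0 = 3*0 + 1 = 1.
  i=1: a_1=2, p_1 = 2*3 + 1 = 7, q_1 = 2*1 + 0 = 2.
  i=2: a_2=2, p_2 = 2*7 + 3 = 17, q_2 = 2*2 + 1 = 5.
  i=3: a_3=3, p_3 = 3*17 + 7 = 58, q_3 = 3*5 + 2 = 17.
q_3 = 17 > 10, so the last convergent with denominator <= 10 is p_2/q_2 = 17/5.
The closest fraction with denominator <= 10 is either p_2/q_2 or the intermediate fraction (k*p_2 + p_1)/(k*q_2 + q_1) with the largest k >= 1 whose denominator stays <= 10; these approach x as k grows, and every other convergent or intermediate fraction in range is farther away.
Largest k: floor((10 - q_1)/q_2) = floor((10 - 2)/5) = 1.
That gives (1*17 + 7)/(1*5 + 2) = 24/7.
Compare the errors: |x - 17/5| = |58*5 - 17*17|/(17*5) = 1/85, and |x - 24/7| = |58*7 - 24*17|/(17*7) = 2/119.
Cross-multiplying, 1*119 = 119 < 170 = 2*85, so 1/85 is smaller: the convergent 17/5 is closer to x than 24/7.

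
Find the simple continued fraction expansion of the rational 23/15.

Run the Euclidean algorithm on 23 and 15; the successive quotients are the partial quotients a_0, a_1, ... (each step inverts the fractional part left over by the previous one):
  23 = 1*15 + 8, so a_0 = 1.
  15 = 1*8 + 7, so a_1 = 1.
  8 = 1*7 + 1, so a_2 = 1.
  7 = 7*1 + 0, so a_3 = 7.
The remainder reaches 0 after 4 divisions, so the expansion has 4 partial quotients, read off in order.

[1; 1, 1, 7]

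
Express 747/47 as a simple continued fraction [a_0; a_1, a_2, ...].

Run the Euclidean algorithm on 747 and 47; the successive quotients are the partial quotients a_0, a_1, ... (each step inverts the fractional part left over by the previous one):
  747 = 15*47 + 42, so a_0 = 15.
  47 = 1*42 + 5, so a_1 = 1.
  42 = 8*5 + 2, so a_2 = 8.
  5 = 2*2 + 1, so a_3 = 2.
  2 = 2*1 + 0, so a_4 = 2.
The remainder reaches 0 after 5 divisions, so the expansion has 5 partial quotients, read off in order.

[15; 1, 8, 2, 2]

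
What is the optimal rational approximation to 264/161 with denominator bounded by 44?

41/25

Expand x = 264/161 as a continued fraction with the Euclidean algorithm:
  264 = 1*161 + 103, so a_0 = 1.
  161 = 1*103 + 58, so a_1 = 1.
  103 = 1*58 + 45, so a_2 = 1.
  58 = 1*45 + 13, so a_3 = 1.
  45 = 3*13 + 6, so a_4 = 3.
  13 = 2*6 + 1, so a_5 = 2.
  6 = 6*1 + 0, so a_6 = 6.
so x = [1; 1, 1, 1, 3, 2, 6].
Convergents (p_i = a_i*p_{i-1} + p_{i-2}, q_i = a_i*q_{i-1} + q_{i-2} with p_{-2}=0, p_{-1}=1, q_{-2}=1, q_{-1}=0), until the denominator exceeds 44:
  i=0: a_0=1, p_0 = 1*1 + 0 = 1, q_0 = 1*0 + 1 = 1.
  i=1: a_1=1, p_1 = 1*1 + 1 = 2, q_1 = 1*1 + 0 = 1.
  i=2: a_2=1, p_2 = 1*2 + 1 = 3, q_2 = 1*1 + 1 = 2.
  i=3: a_3=1, p_3 = 1*3 + 2 = 5, q_3 = 1*2 + 1 = 3.
  i=4: a_4=3, p_4 = 3*5 + 3 = 18, q_4 = 3*3 + 2 = 11.
  i=5: a_5=2, p_5 = 2*18 + 5 = 41, q_5 = 2*11 + 3 = 25.
  i=6: a_6=6, p_6 = 6*41 + 18 = 264, q_6 = 6*25 + 11 = 161.
q_6 = 161 > 44, so the last convergent with denominator <= 44 is p_5/q_5 = 41/25.
The closest fraction with denominator <= 44 is either p_5/q_5 or the intermediate fraction (k*p_5 + p_4)/(k*q_5 + q_4) with the largest k >= 1 whose denominator stays <= 44; these approach x as k grows, and every other convergent or intermediate fraction in range is farther away.
Largest k: floor((44 - q_4)/q_5) = floor((44 - 11)/25) = 1.
That gives (1*41 + 18)/(1*25 + 11) = 59/36.
Compare the errors: |x - 41/25| = |264*25 - 41*161|/(161*25) = 1/4025, and |x - 59/36| = |264*36 - 59*161|/(161*36) = 5/5796.
Cross-multiplying, 1*5796 = 5796 < 20125 = 5*4025, so 1/4025 is smaller: the convergent 41/25 is closer to x than 59/36.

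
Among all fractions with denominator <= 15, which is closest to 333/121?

11/4

Expand x = 333/121 as a continued fraction with the Euclidean algorithm:
  333 = 2*121 + 91, so a_0 = 2.
  121 = 1*91 + 30, so a_1 = 1.
  91 = 3*30 + 1, so a_2 = 3.
  30 = 30*1 + 0, so a_3 = 30.
so x = [2; 1, 3, 30].
Convergents (p_i = a_i*p_{i-1} + p_{i-2}, q_i = a_i*q_{i-1} + q_{i-2} with p_{-2}=0, p_{-1}=1, q_{-2}=1, q_{-1}=0), until the denominator exceeds 15:
  i=0: a_0=2, p_0 = 2*1 + 0 = 2, q_0 = 2*0 + 1 = 1.
  i=1: a_1=1, p_1 = 1*2 + 1 = 3, q_1 = 1*1 + 0 = 1.
  i=2: a_2=3, p_2 = 3*3 + 2 = 11, q_2 = 3*1 + 1 = 4.
  i=3: a_3=30, p_3 = 30*11 + 3 = 333, q_3 = 30*4 + 1 = 121.
q_3 = 121 > 15, so the last convergent with denominator <= 15 is p_2/q_2 = 11/4.
The closest fraction with denominator <= 15 is either p_2/q_2 or the intermediate fraction (k*p_2 + p_1)/(k*q_2 + q_1) with the largest k >= 1 whose denominator stays <= 15; these approach x as k grows, and every other convergent or intermediate fraction in range is farther away.
Largest k: floor((15 - q_1)/q_2) = floor((15 - 1)/4) = 3.
That gives (3*11 + 3)/(3*4 + 1) = 36/13.
Compare the errors: |x - 11/4| = |333*4 - 11*121|/(121*4) = 1/484, and |x - 36/13| = |333*13 - 36*121|/(121*13) = 27/1573.
Cross-multiplying, 1*1573 = 1573 < 13068 = 27*484, so 1/484 is smaller: the convergent 11/4 is closer to x than 36/13.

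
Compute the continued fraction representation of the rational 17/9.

Run the Euclidean algorithm on 17 and 9; the successive quotients are the partial quotients a_0, a_1, ... (each step inverts the fractional part left over by the previous one):
  17 = 1*9 + 8, so a_0 = 1.
  9 = 1*8 + 1, so a_1 = 1.
  8 = 8*1 + 0, so a_2 = 8.
The remainder reaches 0 after 3 divisions, so the expansion has 3 partial quotients, read off in order.

[1; 1, 8]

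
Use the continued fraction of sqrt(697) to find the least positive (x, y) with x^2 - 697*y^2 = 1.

First expand sqrt(697) as a continued fraction. With x_i = (sqrt(697) + m_i)/d_i and (m_0, d_0) = (0, 1): a_0 = floor(sqrt(697)) = 26, since 26^2 = 676 <= 697 < 729 = 27^2.
Iterate m_{i+1} = d_i*a_i - m_i, d_{i+1} = (697 - m_{i+1}^2)/d_i, a_{i+1} = floor((a_0 + m_{i+1})/d_{i+1}):
  m_1 = 1*26 - 0 = 26, d_1 = (697 - 26^2)/1 = 21/1 = 21, a_1 = floor((26 + 26)/21) = 2.
  m_2 = 21*2 - 26 = 16, d_2 = (697 - 16^2)/21 = 441/21 = 21, a_2 = floor((26 + 16)/21) = 2.
  m_3 = 21*2 - 16 = 26, d_3 = (697 - 26^2)/21 = 21/21 = 1, a_3 = floor((26 + 26)/1) = 52.
  m_4 = 1*52 - 26 = 26, d_4 = (697 - 26^2)/1 = 21/1 = 21: (m_4, d_4) = (m_1, d_1) = (26, 21), so from here the quotients repeat a_1, ..., a_3; the period length is 3.
So sqrt(697) = [26; (2, 2, 52)] with period length k = 3.
k is odd, so (p_{k-1}, q_{k-1}) only solves x^2 - 697y^2 = -1 and the fundamental solution of x^2 - 697y^2 = 1 is (p_{2k-1}, q_{2k-1}) = (p_5, q_5); compute convergents through index 5, running through the period twice.
Convergents (p_i = a_i*p_{i-1} + p_{i-2}, q_i = a_i*q_{i-1} + q_{i-2} with p_{-2}=0, p_{-1}=1, q_{-2}=1, q_{-1}=0):
  i=0: a_0=26, p_0 = 26*1 + 0 = 26, q_0 = 26*0 + 1 = 1.
  i=1: a_1=2, p_1 = 2*26 + 1 = 53, q_1 = 2*1 + 0 = 2.
  i=2: a_2=2, p_2 = 2*53 + 26 = 132, q_2 = 2*2 + 1 = 5.
  i=3: a_3=52, p_3 = 52*132 + 53 = 6917, q_3 = 52*5 + 2 = 262.
  i=4: a_4=2, p_4 = 2*6917 + 132 = 13966, q_4 = 2*262 + 5 = 529.
  i=5: a_5=2, p_5 = 2*13966 + 6917 = 34849, q_5 = 2*529 + 262 = 1320.
Indeed p_2^2 - 697*q_2^2 = 17424 - 17425 = -1, not +1.
Check: 34849^2 - 697*1320^2 = 1214452801 - 1214452800 = 1, so (x, y) = (34849, 1320) solves the equation, and by the theorem it is the least positive solution.

(x, y) = (34849, 1320)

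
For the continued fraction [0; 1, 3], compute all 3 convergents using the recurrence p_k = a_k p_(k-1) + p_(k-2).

Using the convergent recurrence p_i = a_i*p_{i-1} + p_{i-2}, q_i = a_i*q_{i-1} + q_{i-2} with p_{-2}=0, p_{-1}=1, q_{-2}=1, q_{-1}=0:
  i=0: a_0=0, p_0 = 0*1 + 0 = 0, q_0 = 0*0 + 1 = 1.
  i=1: a_1=1, p_1 = 1*0 + 1 = 1, q_1 = 1*1 + 0 = 1.
  i=2: a_2=3, p_2 = 3*1 + 0 = 3, q_2 = 3*1 + 1 = 4.

0/1, 1/1, 3/4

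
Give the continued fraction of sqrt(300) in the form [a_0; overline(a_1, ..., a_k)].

[17; overline(3, 8, 3, 34)]

Write x_i = (sqrt(300) + m_i)/d_i with (m_0, d_0) = (0, 1). a_0 = floor(sqrt(300)) = 17, since 17^2 = 289 <= 300 < 324 = 18^2.
Iterate m_{i+1} = d_i*a_i - m_i, d_{i+1} = (300 - m_{i+1}^2)/d_i, a_{i+1} = floor((a_0 + m_{i+1})/d_{i+1}):
  m_1 = 1*17 - 0 = 17, d_1 = (300 - 17^2)/1 = 11/1 = 11, a_1 = floor((17 + 17)/11) = 3.
  m_2 = 11*3 - 17 = 16, d_2 = (300 - 16^2)/11 = 44/11 = 4, a_2 = floor((17 + 16)/4) = 8.
  m_3 = 4*8 - 16 = 16, d_3 = (300 - 16^2)/4 = 44/4 = 11, a_3 = floor((17 + 16)/11) = 3.
  m_4 = 11*3 - 16 = 17, d_4 = (300 - 17^2)/11 = 11/11 = 1, a_4 = floor((17 + 17)/1) = 34.
  m_5 = 1*34 - 17 = 17, d_5 = (300 - 17^2)/1 = 11/1 = 11: (m_5, d_5) = (m_1, d_1) = (17, 11), so from here the quotients repeat a_1, ..., a_4; the period length is 4.
Hence the expansion of sqrt(300) is a_0 = 17 followed by the repeating block 3, 8, 3, 34 (period 4).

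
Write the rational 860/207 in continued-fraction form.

[4; 6, 2, 7, 2]

Run the Euclidean algorithm on 860 and 207; the successive quotients are the partial quotients a_0, a_1, ... (each step inverts the fractional part left over by the previous one):
  860 = 4*207 + 32, so a_0 = 4.
  207 = 6*32 + 15, so a_1 = 6.
  32 = 2*15 + 2, so a_2 = 2.
  15 = 7*2 + 1, so a_3 = 7.
  2 = 2*1 + 0, so a_4 = 2.
The remainder reaches 0 after 5 divisions, so the expansion has 5 partial quotients, read off in order.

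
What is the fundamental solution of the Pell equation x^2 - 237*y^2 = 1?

(x, y) = (228151, 14820)

First expand sqrt(237) as a continued fraction. With x_i = (sqrt(237) + m_i)/d_i and (m_0, d_0) = (0, 1): a_0 = floor(sqrt(237)) = 15, since 15^2 = 225 <= 237 < 256 = 16^2.
Iterate m_{i+1} = d_i*a_i - m_i, d_{i+1} = (237 - m_{i+1}^2)/d_i, a_{i+1} = floor((a_0 + m_{i+1})/d_{i+1}):
  m_1 = 1*15 - 0 = 15, d_1 = (237 - 15^2)/1 = 12/1 = 12, a_1 = floor((15 + 15)/12) = 2.
  m_2 = 12*2 - 15 = 9, d_2 = (237 - 9^2)/12 = 156/12 = 13, a_2 = floor((15 + 9)/13) = 1.
  m_3 = 13*1 - 9 = 4, d_3 = (237 - 4^2)/13 = 221/13 = 17, a_3 = floor((15 + 4)/17) = 1.
  m_4 = 17*1 - 4 = 13, d_4 = (237 - 13^2)/17 = 68/17 = 4, a_4 = floor((15 + 13)/4) = 7.
  m_5 = 4*7 - 13 = 15, d_5 = (237 - 15^2)/4 = 12/4 = 3, a_5 = floor((15 + 15)/3) = 10.
  m_6 = 3*10 - 15 = 15, d_6 = (237 - 15^2)/3 = 12/3 = 4, a_6 = floor((15 + 15)/4) = 7.
  m_7 = 4*7 - 15 = 13, d_7 = (237 - 13^2)/4 = 68/4 = 17, a_7 = floor((15 + 13)/17) = 1.
  m_8 = 17*1 - 13 = 4, d_8 = (237 - 4^2)/17 = 221/17 = 13, a_8 = floor((15 + 4)/13) = 1.
  m_9 = 13*1 - 4 = 9, d_9 = (237 - 9^2)/13 = 156/13 = 12, a_9 = floor((15 + 9)/12) = 2.
  m_10 = 12*2 - 9 = 15, d_10 = (237 - 15^2)/12 = 12/12 = 1, a_10 = floor((15 + 15)/1) = 30.
  m_11 = 1*30 - 15 = 15, d_11 = (237 - 15^2)/1 = 12/1 = 12: (m_11, d_11) = (m_1, d_1) = (15, 12), so from here the quotients repeat a_1, ..., a_10; the period length is 10.
So sqrt(237) = [15; (2, 1, 1, 7, 10, 7, 1, 1, 2, 30)] with period length k = 10.
k is even, so the fundamental solution of x^2 - 237y^2 = 1 is (p_{k-1}, q_{k-1}) = (p_9, q_9); compute convergents through index 9.
Convergents (p_i = a_i*p_{i-1} + p_{i-2}, q_i = a_i*q_{i-1} + q_{i-2} with p_{-2}=0, p_{-1}=1, q_{-2}=1, q_{-1}=0):
  i=0: a_0=15, p_0 = 15*1 + 0 = 15, q_0 = 15*0 + 1 = 1.
  i=1: a_1=2, p_1 = 2*15 + 1 = 31, q_1 = 2*1 + 0 = 2.
  i=2: a_2=1, p_2 = 1*31 + 15 = 46, q_2 = 1*2 + 1 = 3.
  i=3: a_3=1, p_3 = 1*46 + 31 = 77, q_3 = 1*3 + 2 = 5.
  i=4: a_4=7, p_4 = 7*77 + 46 = 585, q_4 = 7*5 + 3 = 38.
  i=5: a_5=10, p_5 = 10*585 + 77 = 5927, q_5 = 10*38 + 5 = 385.
  i=6: a_6=7, p_6 = 7*5927 + 585 = 42074, q_6 = 7*385 + 38 = 2733.
  i=7: a_7=1, p_7 = 1*42074 + 5927 = 48001, q_7 = 1*2733 + 385 = 3118.
  i=8: a_8=1, p_8 = 1*48001 + 42074 = 90075, q_8 = 1*3118 + 2733 = 5851.
  i=9: a_9=2, p_9 = 2*90075 + 48001 = 228151, q_9 = 2*5851 + 3118 = 14820.
Check: 228151^2 - 237*14820^2 = 52052878801 - 52052878800 = 1, so (x, y) = (228151, 14820) solves the equation, and by the theorem it is the least positive solution.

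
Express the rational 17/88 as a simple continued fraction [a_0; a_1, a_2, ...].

[0; 5, 5, 1, 2]

Run the Euclidean algorithm on 17 and 88; the successive quotients are the partial quotients a_0, a_1, ... (each step inverts the fractional part left over by the previous one):
  17 = 0*88 + 17, so a_0 = 0.
  88 = 5*17 + 3, so a_1 = 5.
  17 = 5*3 + 2, so a_2 = 5.
  3 = 1*2 + 1, so a_3 = 1.
  2 = 2*1 + 0, so a_4 = 2.
The remainder reaches 0 after 5 divisions, so the expansion has 5 partial quotients, read off in order.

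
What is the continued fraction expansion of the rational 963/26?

[37; 26]

Run the Euclidean algorithm on 963 and 26; the successive quotients are the partial quotients a_0, a_1, ... (each step inverts the fractional part left over by the previous one):
  963 = 37*26 + 1, so a_0 = 37.
  26 = 26*1 + 0, so a_1 = 26.
The remainder reaches 0 after 2 divisions, so the expansion has 2 partial quotients, read off in order.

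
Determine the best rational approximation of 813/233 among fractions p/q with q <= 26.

87/25

Expand x = 813/233 as a continued fraction with the Euclidean algorithm:
  813 = 3*233 + 114, so a_0 = 3.
  233 = 2*114 + 5, so a_1 = 2.
  114 = 22*5 + 4, so a_2 = 22.
  5 = 1*4 + 1, so a_3 = 1.
  4 = 4*1 + 0, so a_4 = 4.
so x = [3; 2, 22, 1, 4].
Convergents (p_i = a_i*p_{i-1} + p_{i-2}, q_i = a_i*q_{i-1} + q_{i-2} with p_{-2}=0, p_{-1}=1, q_{-2}=1, q_{-1}=0), until the denominator exceeds 26:
  i=0: a_0=3, p_0 = 3*1 + 0 = 3, q_0 = 3*0 + 1 = 1.
  i=1: a_1=2, p_1 = 2*3 + 1 = 7, q_1 = 2*1 + 0 = 2.
  i=2: a_2=22, p_2 = 22*7 + 3 = 157, q_2 = 22*2 + 1 = 45.
q_2 = 45 > 26, so the last convergent with denominator <= 26 is p_1/q_1 = 7/2.
The closest fraction with denominator <= 26 is either p_1/q_1 or the intermediate fraction (k*p_1 + p_0)/(k*q_1 + q_0) with the largest k >= 1 whose denominator stays <= 26; these approach x as k grows, and every other convergent or intermediate fraction in range is farther away.
Largest k: floor((26 - q_0)/q_1) = floor((26 - 1)/2) = 12.
That gives (12*7 + 3)/(12*2 + 1) = 87/25.
Compare the errors: |x - 7/2| = |813*2 - 7*233|/(233*2) = 5/466, and |x - 87/25| = |813*25 - 87*233|/(233*25) = 54/5825.
Cross-multiplying, 54*466 = 25164 < 29125 = 5*5825, so 54/5825 is smaller: the intermediate fraction 87/25 is closer to x than 7/2.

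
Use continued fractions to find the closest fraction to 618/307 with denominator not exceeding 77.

155/77

Expand x = 618/307 as a continued fraction with the Euclidean algorithm:
  618 = 2*307 + 4, so a_0 = 2.
  307 = 76*4 + 3, so a_1 = 76.
  4 = 1*3 + 1, so a_2 = 1.
  3 = 3*1 + 0, so a_3 = 3.
so x = [2; 76, 1, 3].
Convergents (p_i = a_i*p_{i-1} + p_{i-2}, q_i = a_i*q_{i-1} + q_{i-2} with p_{-2}=0, p_{-1}=1, q_{-2}=1, q_{-1}=0), until the denominator exceeds 77:
  i=0: a_0=2, p_0 = 2*1 + 0 = 2, q_0 = 2*0 + 1 = 1.
  i=1: a_1=76, p_1 = 76*2 + 1 = 153, q_1 = 76*1 + 0 = 76.
  i=2: a_2=1, p_2 = 1*153 + 2 = 155, q_2 = 1*76 + 1 = 77.
  i=3: a_3=3, p_3 = 3*155 + 153 = 618, q_3 = 3*77 + 76 = 307.
q_3 = 307 > 77, so the last convergent with denominator <= 77 is p_2/q_2 = 155/77.
The closest fraction with denominator <= 77 is either p_2/q_2 or the intermediate fraction (k*p_2 + p_1)/(k*q_2 + q_1) with the largest k >= 1 whose denominator stays <= 77; these approach x as k grows, and every other convergent or intermediate fraction in range is farther away.
Largest k: floor((77 - q_1)/q_2) = floor((77 - 76)/77) = 0.
Since k = 0, no intermediate fraction beyond p_2/q_2 has denominator <= 77, so the convergent 155/77 is the closest (its error is |618*77 - 155*307|/(307*77) = 1/23639).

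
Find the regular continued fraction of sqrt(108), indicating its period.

Write x_i = (sqrt(108) + m_i)/d_i with (m_0, d_0) = (0, 1). a_0 = floor(sqrt(108)) = 10, since 10^2 = 100 <= 108 < 121 = 11^2.
Iterate m_{i+1} = d_i*a_i - m_i, d_{i+1} = (108 - m_{i+1}^2)/d_i, a_{i+1} = floor((a_0 + m_{i+1})/d_{i+1}):
  m_1 = 1*10 - 0 = 10, d_1 = (108 - 10^2)/1 = 8/1 = 8, a_1 = floor((10 + 10)/8) = 2.
  m_2 = 8*2 - 10 = 6, d_2 = (108 - 6^2)/8 = 72/8 = 9, a_2 = floor((10 + 6)/9) = 1.
  m_3 = 9*1 - 6 = 3, d_3 = (108 - 3^2)/9 = 99/9 = 11, a_3 = floor((10 + 3)/11) = 1.
  m_4 = 11*1 - 3 = 8, d_4 = (108 - 8^2)/11 = 44/11 = 4, a_4 = floor((10 + 8)/4) = 4.
  m_5 = 4*4 - 8 = 8, d_5 = (108 - 8^2)/4 = 44/4 = 11, a_5 = floor((10 + 8)/11) = 1.
  m_6 = 11*1 - 8 = 3, d_6 = (108 - 3^2)/11 = 99/11 = 9, a_6 = floor((10 + 3)/9) = 1.
  m_7 = 9*1 - 3 = 6, d_7 = (108 - 6^2)/9 = 72/9 = 8, a_7 = floor((10 + 6)/8) = 2.
  m_8 = 8*2 - 6 = 10, d_8 = (108 - 10^2)/8 = 8/8 = 1, a_8 = floor((10 + 10)/1) = 20.
  m_9 = 1*20 - 10 = 10, d_9 = (108 - 10^2)/1 = 8/1 = 8: (m_9, d_9) = (m_1, d_1) = (10, 8), so from here the quotients repeat a_1, ..., a_8; the period length is 8.
Hence the expansion of sqrt(108) is a_0 = 10 followed by the repeating block 2, 1, 1, 4, 1, 1, 2, 20 (period 8).

[10; (2, 1, 1, 4, 1, 1, 2, 20)]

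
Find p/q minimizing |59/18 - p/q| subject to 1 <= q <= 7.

23/7

Expand x = 59/18 as a continued fraction with the Euclidean algorithm:
  59 = 3*18 + 5, so a_0 = 3.
  18 = 3*5 + 3, so a_1 = 3.
  5 = 1*3 + 2, so a_2 = 1.
  3 = 1*2 + 1, so a_3 = 1.
  2 = 2*1 + 0, so a_4 = 2.
so x = [3; 3, 1, 1, 2].
Convergents (p_i = a_i*p_{i-1} + p_{i-2}, q_i = a_i*q_{i-1} + q_{i-2} with p_{-2}=0, p_{-1}=1, q_{-2}=1, q_{-1}=0), until the denominator exceeds 7:
  i=0: a_0=3, p_0 = 3*1 + 0 = 3, q_0 = 3*0 + 1 = 1.
  i=1: a_1=3, p_1 = 3*3 + 1 = 10, q_1 = 3*1 + 0 = 3.
  i=2: a_2=1, p_2 = 1*10 + 3 = 13, q_2 = 1*3 + 1 = 4.
  i=3: a_3=1, p_3 = 1*13 + 10 = 23, q_3 = 1*4 + 3 = 7.
  i=4: a_4=2, p_4 = 2*23 + 13 = 59, q_4 = 2*7 + 4 = 18.
q_4 = 18 > 7, so the last convergent with denominator <= 7 is p_3/q_3 = 23/7.
The closest fraction with denominator <= 7 is either p_3/q_3 or the intermediate fraction (k*p_3 + p_2)/(k*q_3 + q_2) with the largest k >= 1 whose denominator stays <= 7; these approach x as k grows, and every other convergent or intermediate fraction in range is farther away.
Largest k: floor((7 - q_2)/q_3) = floor((7 - 4)/7) = 0.
Since k = 0, no intermediate fraction beyond p_3/q_3 has denominator <= 7, so the convergent 23/7 is the closest (its error is |59*7 - 23*18|/(18*7) = 1/126).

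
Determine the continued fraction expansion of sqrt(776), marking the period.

Write x_i = (sqrt(776) + m_i)/d_i with (m_0, d_0) = (0, 1). a_0 = floor(sqrt(776)) = 27, since 27^2 = 729 <= 776 < 784 = 28^2.
Iterate m_{i+1} = d_i*a_i - m_i, d_{i+1} = (776 - m_{i+1}^2)/d_i, a_{i+1} = floor((a_0 + m_{i+1})/d_{i+1}):
  m_1 = 1*27 - 0 = 27, d_1 = (776 - 27^2)/1 = 47/1 = 47, a_1 = floor((27 + 27)/47) = 1.
  m_2 = 47*1 - 27 = 20, d_2 = (776 - 20^2)/47 = 376/47 = 8, a_2 = floor((27 + 20)/8) = 5.
  m_3 = 8*5 - 20 = 20, d_3 = (776 - 20^2)/8 = 376/8 = 47, a_3 = floor((27 + 20)/47) = 1.
  m_4 = 47*1 - 20 = 27, d_4 = (776 - 27^2)/47 = 47/47 = 1, a_4 = floor((27 + 27)/1) = 54.
  m_5 = 1*54 - 27 = 27, d_5 = (776 - 27^2)/1 = 47/1 = 47: (m_5, d_5) = (m_1, d_1) = (27, 47), so from here the quotients repeat a_1, ..., a_4; the period length is 4.
Hence the expansion of sqrt(776) is a_0 = 27 followed by the repeating block 1, 5, 1, 54 (period 4).

[27; (1, 5, 1, 54)]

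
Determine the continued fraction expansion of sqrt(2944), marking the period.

[54; (3, 1, 6, 2, 15, 27, 15, 2, 6, 1, 3, 108)]

Write x_i = (sqrt(2944) + m_i)/d_i with (m_0, d_0) = (0, 1). a_0 = floor(sqrt(2944)) = 54, since 54^2 = 2916 <= 2944 < 3025 = 55^2.
Iterate m_{i+1} = d_i*a_i - m_i, d_{i+1} = (2944 - m_{i+1}^2)/d_i, a_{i+1} = floor((a_0 + m_{i+1})/d_{i+1}):
  m_1 = 1*54 - 0 = 54, d_1 = (2944 - 54^2)/1 = 28/1 = 28, a_1 = floor((54 + 54)/28) = 3.
  m_2 = 28*3 - 54 = 30, d_2 = (2944 - 30^2)/28 = 2044/28 = 73, a_2 = floor((54 + 30)/73) = 1.
  m_3 = 73*1 - 30 = 43, d_3 = (2944 - 43^2)/73 = 1095/73 = 15, a_3 = floor((54 + 43)/15) = 6.
  m_4 = 15*6 - 43 = 47, d_4 = (2944 - 47^2)/15 = 735/15 = 49, a_4 = floor((54 + 47)/49) = 2.
  m_5 = 49*2 - 47 = 51, d_5 = (2944 - 51^2)/49 = 343/49 = 7, a_5 = floor((54 + 51)/7) = 15.
  m_6 = 7*15 - 51 = 54, d_6 = (2944 - 54^2)/7 = 28/7 = 4, a_6 = floor((54 + 54)/4) = 27.
  m_7 = 4*27 - 54 = 54, d_7 = (2944 - 54^2)/4 = 28/4 = 7, a_7 = floor((54 + 54)/7) = 15.
  m_8 = 7*15 - 54 = 51, d_8 = (2944 - 51^2)/7 = 343/7 = 49, a_8 = floor((54 + 51)/49) = 2.
  m_9 = 49*2 - 51 = 47, d_9 = (2944 - 47^2)/49 = 735/49 = 15, a_9 = floor((54 + 47)/15) = 6.
  m_10 = 15*6 - 47 = 43, d_10 = (2944 - 43^2)/15 = 1095/15 = 73, a_10 = floor((54 + 43)/73) = 1.
  m_11 = 73*1 - 43 = 30, d_11 = (2944 - 30^2)/73 = 2044/73 = 28, a_11 = floor((54 + 30)/28) = 3.
  m_12 = 28*3 - 30 = 54, d_12 = (2944 - 54^2)/28 = 28/28 = 1, a_12 = floor((54 + 54)/1) = 108.
  m_13 = 1*108 - 54 = 54, d_13 = (2944 - 54^2)/1 = 28/1 = 28: (m_13, d_13) = (m_1, d_1) = (54, 28), so from here the quotients repeat a_1, ..., a_12; the period length is 12.
Hence the expansion of sqrt(2944) is a_0 = 54 followed by the repeating block 3, 1, 6, 2, 15, 27, 15, 2, 6, 1, 3, 108 (period 12).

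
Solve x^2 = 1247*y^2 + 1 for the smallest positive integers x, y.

First expand sqrt(1247) as a continued fraction. With x_i = (sqrt(1247) + m_i)/d_i and (m_0, d_0) = (0, 1): a_0 = floor(sqrt(1247)) = 35, since 35^2 = 1225 <= 1247 < 1296 = 36^2.
Iterate m_{i+1} = d_i*a_i - m_i, d_{i+1} = (1247 - m_{i+1}^2)/d_i, a_{i+1} = floor((a_0 + m_{i+1})/d_{i+1}):
  m_1 = 1*35 - 0 = 35, d_1 = (1247 - 35^2)/1 = 22/1 = 22, a_1 = floor((35 + 35)/22) = 3.
  m_2 = 22*3 - 35 = 31, d_2 = (1247 - 31^2)/22 = 286/22 = 13, a_2 = floor((35 + 31)/13) = 5.
  m_3 = 13*5 - 31 = 34, d_3 = (1247 - 34^2)/13 = 91/13 = 7, a_3 = floor((35 + 34)/7) = 9.
  m_4 = 7*9 - 34 = 29, d_4 = (1247 - 29^2)/7 = 406/7 = 58, a_4 = floor((35 + 29)/58) = 1.
  m_5 = 58*1 - 29 = 29, d_5 = (1247 - 29^2)/58 = 406/58 = 7, a_5 = floor((35 + 29)/7) = 9.
  m_6 = 7*9 - 29 = 34, d_6 = (1247 - 34^2)/7 = 91/7 = 13, a_6 = floor((35 + 34)/13) = 5.
  m_7 = 13*5 - 34 = 31, d_7 = (1247 - 31^2)/13 = 286/13 = 22, a_7 = floor((35 + 31)/22) = 3.
  m_8 = 22*3 - 31 = 35, d_8 = (1247 - 35^2)/22 = 22/22 = 1, a_8 = floor((35 + 35)/1) = 70.
  m_9 = 1*70 - 35 = 35, d_9 = (1247 - 35^2)/1 = 22/1 = 22: (m_9, d_9) = (m_1, d_1) = (35, 22), so from here the quotients repeat a_1, ..., a_8; the period length is 8.
So sqrt(1247) = [35; (3, 5, 9, 1, 9, 5, 3, 70)] with period length k = 8.
k is even, so the fundamental solution of x^2 - 1247y^2 = 1 is (p_{k-1}, q_{k-1}) = (p_7, q_7); compute convergents through index 7.
Convergents (p_i = a_i*p_{i-1} + p_{i-2}, q_i = a_i*q_{i-1} + q_{i-2} with p_{-2}=0, p_{-1}=1, q_{-2}=1, q_{-1}=0):
  i=0: a_0=35, p_0 = 35*1 + 0 = 35, q_0 = 35*0 + 1 = 1.
  i=1: a_1=3, p_1 = 3*35 + 1 = 106, q_1 = 3*1 + 0 = 3.
  i=2: a_2=5, p_2 = 5*106 + 35 = 565, q_2 = 5*3 + 1 = 16.
  i=3: a_3=9, p_3 = 9*565 + 106 = 5191, q_3 = 9*16 + 3 = 147.
  i=4: a_4=1, p_4 = 1*5191 + 565 = 5756, q_4 = 1*147 + 16 = 163.
  i=5: a_5=9, p_5 = 9*5756 + 5191 = 56995, q_5 = 9*163 + 147 = 1614.
  i=6: a_6=5, p_6 = 5*56995 + 5756 = 290731, q_6 = 5*1614 + 163 = 8233.
  i=7: a_7=3, p_7 = 3*290731 + 56995 = 929188, q_7 = 3*8233 + 1614 = 26313.
Check: 929188^2 - 1247*26313^2 = 863390339344 - 863390339343 = 1, so (x, y) = (929188, 26313) solves the equation, and by the theorem it is the least positive solution.

(x, y) = (929188, 26313)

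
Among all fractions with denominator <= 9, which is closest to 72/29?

5/2

Expand x = 72/29 as a continued fraction with the Euclidean algorithm:
  72 = 2*29 + 14, so a_0 = 2.
  29 = 2*14 + 1, so a_1 = 2.
  14 = 14*1 + 0, so a_2 = 14.
so x = [2; 2, 14].
Convergents (p_i = a_i*p_{i-1} + p_{i-2}, q_i = a_i*q_{i-1} + q_{i-2} with p_{-2}=0, p_{-1}=1, q_{-2}=1, q_{-1}=0), until the denominator exceeds 9:
  i=0: a_0=2, p_0 = 2*1 + 0 = 2, q_0 = 2*0 + 1 = 1.
  i=1: a_1=2, p_1 = 2*2 + 1 = 5, q_1 = 2*1 + 0 = 2.
  i=2: a_2=14, p_2 = 14*5 + 2 = 72, q_2 = 14*2 + 1 = 29.
q_2 = 29 > 9, so the last convergent with denominator <= 9 is p_1/q_1 = 5/2.
The closest fraction with denominator <= 9 is either p_1/q_1 or the intermediate fraction (k*p_1 + p_0)/(k*q_1 + q_0) with the largest k >= 1 whose denominator stays <= 9; these approach x as k grows, and every other convergent or intermediate fraction in range is farther away.
Largest k: floor((9 - q_0)/q_1) = floor((9 - 1)/2) = 4.
That gives (4*5 + 2)/(4*2 + 1) = 22/9.
Compare the errors: |x - 5/2| = |72*2 - 5*29|/(29*2) = 1/58, and |x - 22/9| = |72*9 - 22*29|/(29*9) = 10/261.
Cross-multiplying, 1*261 = 261 < 580 = 10*58, so 1/58 is smaller: the convergent 5/2 is closer to x than 22/9.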